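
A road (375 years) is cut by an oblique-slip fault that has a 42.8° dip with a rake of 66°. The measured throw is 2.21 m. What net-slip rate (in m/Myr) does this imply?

dip-slip = throw / sin(dip) = 2.21 / sin(42.8°) = 3.253 m
net slip = dip-slip / sin(rake) = 3.253 / sin(66°) = 3.560 m
rate = 3.560 m / 375 years = 0.00949 m/yr = 9490 m/Myr

9490 m/Myr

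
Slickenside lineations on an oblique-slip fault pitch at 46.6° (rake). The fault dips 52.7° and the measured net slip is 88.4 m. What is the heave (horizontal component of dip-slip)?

dip-slip = net slip × sin(rake) = 88.4 m × sin(46.6°) = 64.23 m
heave = dip-slip × cos(dip) = 64.23 × cos(52.7°) = 38.9 m

38.9 m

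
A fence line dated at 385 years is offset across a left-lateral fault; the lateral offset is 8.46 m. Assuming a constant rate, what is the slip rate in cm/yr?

2.20 cm/yr

rate = 8.46 m / 385 years = 0.0220 m/yr = 2.20 cm/yr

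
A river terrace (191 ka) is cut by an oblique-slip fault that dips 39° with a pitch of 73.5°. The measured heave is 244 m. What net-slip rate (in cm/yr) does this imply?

0.171 cm/yr

dip-slip = heave / cos(dip) = 244 / cos(39°) = 314 m
net slip = dip-slip / sin(rake) = 314 / sin(73.5°) = 327.5 m
rate = 327.5 m / 191 ka = 0.00171 m/yr = 0.171 cm/yr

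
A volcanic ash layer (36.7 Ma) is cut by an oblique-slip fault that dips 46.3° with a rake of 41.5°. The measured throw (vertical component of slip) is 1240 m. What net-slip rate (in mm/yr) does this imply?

0.0705 mm/yr

dip-slip = throw / sin(dip) = 1240 / sin(46.3°) = 1715 m
net slip = dip-slip / sin(rake) = 1715 / sin(41.5°) = 2588 m
rate = 2588 m / 36.7 Ma = 0.0000705 m/yr = 0.0705 mm/yr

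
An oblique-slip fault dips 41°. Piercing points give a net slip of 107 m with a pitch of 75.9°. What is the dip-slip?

dip-slip = net slip × sin(rake) = 107 m × sin(75.9°) = 104 m

104 m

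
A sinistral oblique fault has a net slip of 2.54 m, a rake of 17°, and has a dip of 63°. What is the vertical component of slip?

0.662 m

dip-slip = net slip × sin(rake) = 2.54 m × sin(17°) = 0.7426 m
throw = dip-slip × sin(dip) = 0.7426 × sin(63°) = 0.662 m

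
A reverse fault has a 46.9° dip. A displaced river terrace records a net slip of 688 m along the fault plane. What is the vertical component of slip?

502 m

throw = dip-slip × sin(dip) = 688 m × sin(46.9°) = 502 m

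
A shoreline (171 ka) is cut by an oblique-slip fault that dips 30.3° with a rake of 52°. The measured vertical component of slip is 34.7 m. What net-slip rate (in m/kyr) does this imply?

0.510 m/kyr

dip-slip = throw / sin(dip) = 34.7 / sin(30.3°) = 68.78 m
net slip = dip-slip / sin(rake) = 68.78 / sin(52°) = 87.28 m
rate = 87.28 m / 171 ka = 0.000510 m/yr = 0.510 m/kyr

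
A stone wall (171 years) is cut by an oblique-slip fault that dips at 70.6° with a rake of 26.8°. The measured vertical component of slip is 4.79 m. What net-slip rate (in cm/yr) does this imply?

dip-slip = throw / sin(dip) = 4.79 / sin(70.6°) = 5.078 m
net slip = dip-slip / sin(rake) = 5.078 / sin(26.8°) = 11.26 m
rate = 11.26 m / 171 years = 0.0659 m/yr = 6.59 cm/yr

6.59 cm/yr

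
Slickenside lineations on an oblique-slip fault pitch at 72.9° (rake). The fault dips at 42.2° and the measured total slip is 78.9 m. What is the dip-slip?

75.4 m

dip-slip = net slip × sin(rake) = 78.9 m × sin(72.9°) = 75.4 m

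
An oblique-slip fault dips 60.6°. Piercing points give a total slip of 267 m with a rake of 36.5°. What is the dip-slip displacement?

159 m

dip-slip = net slip × sin(rake) = 267 m × sin(36.5°) = 159 m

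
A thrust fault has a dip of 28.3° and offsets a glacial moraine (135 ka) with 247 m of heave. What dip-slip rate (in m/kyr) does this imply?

2.08 m/kyr

dip-slip = heave / cos(dip) = 247 m / cos(28.3°) = 280.5 m
rate = 280.5 m / 135 ka = 0.00208 m/yr = 2.08 m/kyr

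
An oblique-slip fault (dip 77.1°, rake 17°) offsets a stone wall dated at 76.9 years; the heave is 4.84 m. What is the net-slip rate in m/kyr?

964 m/kyr

dip-slip = heave / cos(dip) = 4.84 / cos(77.1°) = 21.68 m
net slip = dip-slip / sin(rake) = 21.68 / sin(17°) = 74.15 m
rate = 74.15 m / 76.9 years = 0.964 m/yr = 964 m/kyr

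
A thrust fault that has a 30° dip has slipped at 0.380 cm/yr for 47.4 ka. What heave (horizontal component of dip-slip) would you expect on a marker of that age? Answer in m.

156 m

dip-slip = rate × time = 0.380 cm/yr × 47.4 ka = 180.1 m
heave = dip-slip × cos(dip) = 180.1 × cos(30°) = 156 m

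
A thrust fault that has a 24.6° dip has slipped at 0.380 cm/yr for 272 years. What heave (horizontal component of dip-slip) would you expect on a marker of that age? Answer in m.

dip-slip = rate × time = 0.380 cm/yr × 272 years = 1.034 m
heave = dip-slip × cos(dip) = 1.034 × cos(24.6°) = 0.940 m

0.940 m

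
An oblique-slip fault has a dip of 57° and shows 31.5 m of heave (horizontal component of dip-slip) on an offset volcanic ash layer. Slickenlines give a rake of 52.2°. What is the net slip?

dip-slip = heave / cos(dip) = 31.5 / cos(57°) = 57.84 m
net slip = dip-slip / sin(rake) = 57.84 / sin(52.2°) = 73.2 m

73.2 m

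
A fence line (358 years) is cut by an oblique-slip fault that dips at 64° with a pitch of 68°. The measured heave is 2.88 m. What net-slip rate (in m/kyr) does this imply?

19.8 m/kyr

dip-slip = heave / cos(dip) = 2.88 / cos(64°) = 6.570 m
net slip = dip-slip / sin(rake) = 6.570 / sin(68°) = 7.086 m
rate = 7.086 m / 358 years = 0.0198 m/yr = 19.8 m/kyr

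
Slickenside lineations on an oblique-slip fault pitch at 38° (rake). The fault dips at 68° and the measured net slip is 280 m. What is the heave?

dip-slip = net slip × sin(rake) = 280 m × sin(38°) = 172.4 m
heave = dip-slip × cos(dip) = 172.4 × cos(68°) = 64.6 m

64.6 m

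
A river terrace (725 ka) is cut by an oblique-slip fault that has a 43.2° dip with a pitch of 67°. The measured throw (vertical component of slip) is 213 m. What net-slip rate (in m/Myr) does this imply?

466 m/Myr

dip-slip = throw / sin(dip) = 213 / sin(43.2°) = 311.2 m
net slip = dip-slip / sin(rake) = 311.2 / sin(67°) = 338 m
rate = 338 m / 725 ka = 0.000466 m/yr = 466 m/Myr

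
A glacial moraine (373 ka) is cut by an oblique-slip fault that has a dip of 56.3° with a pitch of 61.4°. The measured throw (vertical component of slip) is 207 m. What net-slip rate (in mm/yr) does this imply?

0.760 mm/yr

dip-slip = throw / sin(dip) = 207 / sin(56.3°) = 248.8 m
net slip = dip-slip / sin(rake) = 248.8 / sin(61.4°) = 283.4 m
rate = 283.4 m / 373 ka = 0.000760 m/yr = 0.760 mm/yr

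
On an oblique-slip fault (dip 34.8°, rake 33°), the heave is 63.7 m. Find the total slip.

dip-slip = heave / cos(dip) = 63.7 / cos(34.8°) = 77.57 m
net slip = dip-slip / sin(rake) = 77.57 / sin(33°) = 142 m

142 m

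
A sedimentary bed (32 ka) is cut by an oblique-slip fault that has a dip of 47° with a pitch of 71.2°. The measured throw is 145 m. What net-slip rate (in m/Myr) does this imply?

dip-slip = throw / sin(dip) = 145 / sin(47°) = 198.3 m
net slip = dip-slip / sin(rake) = 198.3 / sin(71.2°) = 209.4 m
rate = 209.4 m / 32 ka = 0.00654 m/yr = 6540 m/Myr

6540 m/Myr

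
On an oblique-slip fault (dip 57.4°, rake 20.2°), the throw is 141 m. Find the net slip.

485 m

dip-slip = throw / sin(dip) = 141 / sin(57.4°) = 167.4 m
net slip = dip-slip / sin(rake) = 167.4 / sin(20.2°) = 485 m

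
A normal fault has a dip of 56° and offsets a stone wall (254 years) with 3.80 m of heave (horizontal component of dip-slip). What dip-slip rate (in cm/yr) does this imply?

dip-slip = heave / cos(dip) = 3.80 m / cos(56°) = 6.796 m
rate = 6.796 m / 254 years = 0.0268 m/yr = 2.68 cm/yr

2.68 cm/yr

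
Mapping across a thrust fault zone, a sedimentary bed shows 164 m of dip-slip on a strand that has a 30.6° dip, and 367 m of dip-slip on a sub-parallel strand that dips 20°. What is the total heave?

heave_A = 164 × cos(30.6°) = 141.2 m
heave_B = 367 × cos(20°) = 344.9 m
total = 141.2 + 344.9 = 486 m

486 m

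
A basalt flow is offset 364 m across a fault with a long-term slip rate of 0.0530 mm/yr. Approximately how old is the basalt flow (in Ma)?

6.87 Ma

age = offset / rate = 364 m / (0.0530 mm/yr) = 6.87e+06 yr = 6.87 Ma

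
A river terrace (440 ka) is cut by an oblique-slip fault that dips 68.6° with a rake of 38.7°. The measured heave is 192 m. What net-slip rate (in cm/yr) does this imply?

dip-slip = heave / cos(dip) = 192 / cos(68.6°) = 526.2 m
net slip = dip-slip / sin(rake) = 526.2 / sin(38.7°) = 841.6 m
rate = 841.6 m / 440 ka = 0.00191 m/yr = 0.191 cm/yr

0.191 cm/yr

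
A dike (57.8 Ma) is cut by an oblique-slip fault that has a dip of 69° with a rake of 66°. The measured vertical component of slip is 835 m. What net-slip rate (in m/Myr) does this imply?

dip-slip = throw / sin(dip) = 835 / sin(69°) = 894.4 m
net slip = dip-slip / sin(rake) = 894.4 / sin(66°) = 979 m
rate = 979 m / 57.8 Ma = 0.0000169 m/yr = 16.9 m/Myr

16.9 m/Myr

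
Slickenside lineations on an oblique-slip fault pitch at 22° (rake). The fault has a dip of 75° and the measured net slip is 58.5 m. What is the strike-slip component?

54.2 m

strike-slip = net slip × cos(rake) = 58.5 m × cos(22°) = 54.2 m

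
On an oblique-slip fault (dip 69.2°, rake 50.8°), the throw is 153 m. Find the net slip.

dip-slip = throw / sin(dip) = 153 / sin(69.2°) = 163.7 m
net slip = dip-slip / sin(rake) = 163.7 / sin(50.8°) = 211 m

211 m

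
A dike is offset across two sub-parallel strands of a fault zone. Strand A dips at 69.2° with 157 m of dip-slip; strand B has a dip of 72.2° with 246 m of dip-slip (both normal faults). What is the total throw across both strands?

381 m

throw_A = 157 × sin(69.2°) = 146.8 m
throw_B = 246 × sin(72.2°) = 234.2 m
total = 146.8 + 234.2 = 381 m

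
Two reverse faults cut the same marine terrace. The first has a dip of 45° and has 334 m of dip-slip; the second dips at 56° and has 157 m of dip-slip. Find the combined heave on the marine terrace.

324 m

heave_A = 334 × cos(45°) = 236.2 m
heave_B = 157 × cos(56°) = 87.79 m
total = 236.2 + 87.79 = 324 m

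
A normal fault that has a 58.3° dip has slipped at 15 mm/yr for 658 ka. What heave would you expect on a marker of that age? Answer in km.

5.19 km

dip-slip = rate × time = 15 mm/yr × 658 ka = 9870 m
heave = dip-slip × cos(dip) = 9870 × cos(58.3°) = 5190 m = 5.19 km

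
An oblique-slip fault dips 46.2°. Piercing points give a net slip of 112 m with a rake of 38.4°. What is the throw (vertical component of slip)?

dip-slip = net slip × sin(rake) = 112 m × sin(38.4°) = 69.57 m
throw = dip-slip × sin(dip) = 69.57 × sin(46.2°) = 50.2 m

50.2 m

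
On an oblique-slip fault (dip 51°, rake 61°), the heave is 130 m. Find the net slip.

dip-slip = heave / cos(dip) = 130 / cos(51°) = 206.6 m
net slip = dip-slip / sin(rake) = 206.6 / sin(61°) = 236 m

236 m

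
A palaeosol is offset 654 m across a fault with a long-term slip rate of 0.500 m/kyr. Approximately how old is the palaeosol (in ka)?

age = offset / rate = 654 m / (0.500 m/kyr) = 1.31e+06 yr = 1310 ka

1310 ka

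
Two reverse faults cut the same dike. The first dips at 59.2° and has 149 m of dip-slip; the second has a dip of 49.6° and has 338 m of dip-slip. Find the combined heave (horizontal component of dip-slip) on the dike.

heave_A = 149 × cos(59.2°) = 76.29 m
heave_B = 338 × cos(49.6°) = 219.1 m
total = 76.29 + 219.1 = 295 m

295 m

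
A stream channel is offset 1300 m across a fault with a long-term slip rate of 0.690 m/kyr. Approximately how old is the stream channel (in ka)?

age = offset / rate = 1300 m / (0.690 m/kyr) = 1.88e+06 yr = 1880 ka

1880 ka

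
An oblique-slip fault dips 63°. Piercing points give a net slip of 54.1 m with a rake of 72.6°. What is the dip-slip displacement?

51.6 m

dip-slip = net slip × sin(rake) = 54.1 m × sin(72.6°) = 51.6 m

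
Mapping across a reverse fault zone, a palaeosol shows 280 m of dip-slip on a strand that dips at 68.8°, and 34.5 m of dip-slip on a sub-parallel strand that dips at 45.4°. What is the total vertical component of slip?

286 m

throw_A = 280 × sin(68.8°) = 261.1 m
throw_B = 34.5 × sin(45.4°) = 24.56 m
total = 261.1 + 24.56 = 286 m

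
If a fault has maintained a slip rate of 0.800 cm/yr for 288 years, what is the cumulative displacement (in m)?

slip = rate × time = 0.800 cm/yr × 288 years = 2.30 m

2.30 m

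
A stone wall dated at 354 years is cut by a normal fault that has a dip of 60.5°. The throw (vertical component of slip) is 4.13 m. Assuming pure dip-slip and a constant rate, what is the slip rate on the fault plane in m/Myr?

dip-slip = throw / sin(dip) = 4.13 m / sin(60.5°) = 4.745 m
rate = 4.745 m / 354 years = 0.0134 m/yr = 13400 m/Myr

13400 m/Myr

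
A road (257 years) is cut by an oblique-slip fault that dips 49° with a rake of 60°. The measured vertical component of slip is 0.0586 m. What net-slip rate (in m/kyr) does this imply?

dip-slip = throw / sin(dip) = 0.0586 / sin(49°) = 0.07765 m
net slip = dip-slip / sin(rake) = 0.07765 / sin(60°) = 0.08966 m
rate = 0.08966 m / 257 years = 0.000349 m/yr = 0.349 m/kyr

0.349 m/kyr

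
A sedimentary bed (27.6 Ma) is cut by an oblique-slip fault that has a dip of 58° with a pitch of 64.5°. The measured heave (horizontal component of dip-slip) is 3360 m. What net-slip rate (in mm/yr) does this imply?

0.255 mm/yr

dip-slip = heave / cos(dip) = 3360 / cos(58°) = 6341 m
net slip = dip-slip / sin(rake) = 6341 / sin(64.5°) = 7025 m
rate = 7025 m / 27.6 Ma = 0.000255 m/yr = 0.255 mm/yr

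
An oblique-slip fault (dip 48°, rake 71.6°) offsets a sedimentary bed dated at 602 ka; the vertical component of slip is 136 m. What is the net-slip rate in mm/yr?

0.320 mm/yr

dip-slip = throw / sin(dip) = 136 / sin(48°) = 183 m
net slip = dip-slip / sin(rake) = 183 / sin(71.6°) = 192.9 m
rate = 192.9 m / 602 ka = 0.000320 m/yr = 0.320 mm/yr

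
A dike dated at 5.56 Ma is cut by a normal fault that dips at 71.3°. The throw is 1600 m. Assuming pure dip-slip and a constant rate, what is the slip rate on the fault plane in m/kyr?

dip-slip = throw / sin(dip) = 1600 m / sin(71.3°) = 1689 m
rate = 1689 m / 5.56 Ma = 0.000304 m/yr = 0.304 m/kyr

0.304 m/kyr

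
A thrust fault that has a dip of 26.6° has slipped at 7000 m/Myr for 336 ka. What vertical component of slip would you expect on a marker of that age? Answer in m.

dip-slip = rate × time = 7000 m/Myr × 336 ka = 2352 m
throw = dip-slip × sin(dip) = 2352 × sin(26.6°) = 1050 m

1050 m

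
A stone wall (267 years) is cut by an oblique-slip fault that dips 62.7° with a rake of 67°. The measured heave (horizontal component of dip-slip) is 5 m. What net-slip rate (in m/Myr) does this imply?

44400 m/Myr

dip-slip = heave / cos(dip) = 5 / cos(62.7°) = 10.90 m
net slip = dip-slip / sin(rake) = 10.90 / sin(67°) = 11.84 m
rate = 11.84 m / 267 years = 0.0444 m/yr = 44400 m/Myr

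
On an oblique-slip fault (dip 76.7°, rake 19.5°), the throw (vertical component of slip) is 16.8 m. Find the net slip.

51.7 m

dip-slip = throw / sin(dip) = 16.8 / sin(76.7°) = 17.26 m
net slip = dip-slip / sin(rake) = 17.26 / sin(19.5°) = 51.7 m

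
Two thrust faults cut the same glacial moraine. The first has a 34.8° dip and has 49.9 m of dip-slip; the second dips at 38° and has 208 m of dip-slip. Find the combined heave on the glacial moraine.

heave_A = 49.9 × cos(34.8°) = 40.98 m
heave_B = 208 × cos(38°) = 163.9 m
total = 40.98 + 163.9 = 205 m

205 m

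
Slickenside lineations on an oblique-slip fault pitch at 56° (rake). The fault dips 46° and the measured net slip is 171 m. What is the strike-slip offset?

95.6 m

strike-slip = net slip × cos(rake) = 171 m × cos(56°) = 95.6 m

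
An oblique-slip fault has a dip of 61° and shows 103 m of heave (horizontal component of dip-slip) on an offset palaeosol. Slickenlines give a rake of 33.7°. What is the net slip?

dip-slip = heave / cos(dip) = 103 / cos(61°) = 212.5 m
net slip = dip-slip / sin(rake) = 212.5 / sin(33.7°) = 383 m

383 m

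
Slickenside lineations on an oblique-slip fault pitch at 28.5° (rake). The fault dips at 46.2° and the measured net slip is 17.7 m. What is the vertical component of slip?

6.10 m

dip-slip = net slip × sin(rake) = 17.7 m × sin(28.5°) = 8.446 m
throw = dip-slip × sin(dip) = 8.446 × sin(46.2°) = 6.10 m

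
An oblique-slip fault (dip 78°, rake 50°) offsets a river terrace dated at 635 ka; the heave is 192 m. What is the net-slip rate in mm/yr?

1.90 mm/yr

dip-slip = heave / cos(dip) = 192 / cos(78°) = 923.5 m
net slip = dip-slip / sin(rake) = 923.5 / sin(50°) = 1206 m
rate = 1206 m / 635 ka = 0.00190 m/yr = 1.90 mm/yr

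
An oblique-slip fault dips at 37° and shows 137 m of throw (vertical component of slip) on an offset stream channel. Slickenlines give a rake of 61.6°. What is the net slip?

dip-slip = throw / sin(dip) = 137 / sin(37°) = 227.6 m
net slip = dip-slip / sin(rake) = 227.6 / sin(61.6°) = 259 m

259 m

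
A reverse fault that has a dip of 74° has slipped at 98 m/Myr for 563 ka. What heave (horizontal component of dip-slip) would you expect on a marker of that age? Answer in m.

dip-slip = rate × time = 98 m/Myr × 563 ka = 55.17 m
heave = dip-slip × cos(dip) = 55.17 × cos(74°) = 15.2 m

15.2 m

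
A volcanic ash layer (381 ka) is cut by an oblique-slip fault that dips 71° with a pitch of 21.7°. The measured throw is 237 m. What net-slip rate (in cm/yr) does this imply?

dip-slip = throw / sin(dip) = 237 / sin(71°) = 250.7 m
net slip = dip-slip / sin(rake) = 250.7 / sin(21.7°) = 677.9 m
rate = 677.9 m / 381 ka = 0.00178 m/yr = 0.178 cm/yr

0.178 cm/yr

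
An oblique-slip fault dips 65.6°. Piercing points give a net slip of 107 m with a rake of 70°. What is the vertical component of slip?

dip-slip = net slip × sin(rake) = 107 m × sin(70°) = 100.5 m
throw = dip-slip × sin(dip) = 100.5 × sin(65.6°) = 91.6 m

91.6 m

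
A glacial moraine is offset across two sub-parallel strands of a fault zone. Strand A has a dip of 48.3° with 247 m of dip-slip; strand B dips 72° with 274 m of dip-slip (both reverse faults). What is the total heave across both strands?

heave_A = 247 × cos(48.3°) = 164.3 m
heave_B = 274 × cos(72°) = 84.67 m
total = 164.3 + 84.67 = 249 m

249 m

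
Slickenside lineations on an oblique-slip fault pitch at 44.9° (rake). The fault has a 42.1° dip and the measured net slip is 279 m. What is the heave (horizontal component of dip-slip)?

146 m

dip-slip = net slip × sin(rake) = 279 m × sin(44.9°) = 196.9 m
heave = dip-slip × cos(dip) = 196.9 × cos(42.1°) = 146 m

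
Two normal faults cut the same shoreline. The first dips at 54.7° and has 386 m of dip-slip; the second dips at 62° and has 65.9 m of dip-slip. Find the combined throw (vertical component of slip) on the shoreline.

throw_A = 386 × sin(54.7°) = 315 m
throw_B = 65.9 × sin(62°) = 58.19 m
total = 315 + 58.19 = 373 m

373 m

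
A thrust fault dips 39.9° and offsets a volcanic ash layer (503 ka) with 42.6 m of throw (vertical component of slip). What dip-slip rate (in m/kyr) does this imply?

0.132 m/kyr

dip-slip = throw / sin(dip) = 42.6 m / sin(39.9°) = 66.41 m
rate = 66.41 m / 503 ka = 0.000132 m/yr = 0.132 m/kyr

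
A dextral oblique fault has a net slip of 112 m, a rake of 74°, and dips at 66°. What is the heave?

43.8 m

dip-slip = net slip × sin(rake) = 112 m × sin(74°) = 107.7 m
heave = dip-slip × cos(dip) = 107.7 × cos(66°) = 43.8 m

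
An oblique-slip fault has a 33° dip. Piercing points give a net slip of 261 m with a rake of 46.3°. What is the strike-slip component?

180 m

strike-slip = net slip × cos(rake) = 261 m × cos(46.3°) = 180 m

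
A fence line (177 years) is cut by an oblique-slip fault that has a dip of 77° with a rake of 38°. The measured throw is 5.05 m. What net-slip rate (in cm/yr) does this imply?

dip-slip = throw / sin(dip) = 5.05 / sin(77°) = 5.183 m
net slip = dip-slip / sin(rake) = 5.183 / sin(38°) = 8.418 m
rate = 8.418 m / 177 years = 0.0476 m/yr = 4.76 cm/yr

4.76 cm/yr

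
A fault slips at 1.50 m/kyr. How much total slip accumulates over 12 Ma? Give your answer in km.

18 km

slip = rate × time = 1.50 m/kyr × 12 Ma = 18000 m = 18 km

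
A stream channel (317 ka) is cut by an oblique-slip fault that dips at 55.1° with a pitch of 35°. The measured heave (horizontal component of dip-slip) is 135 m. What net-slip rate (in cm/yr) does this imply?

0.130 cm/yr

dip-slip = heave / cos(dip) = 135 / cos(55.1°) = 236 m
net slip = dip-slip / sin(rake) = 236 / sin(35°) = 411.4 m
rate = 411.4 m / 317 ka = 0.00130 m/yr = 0.130 cm/yr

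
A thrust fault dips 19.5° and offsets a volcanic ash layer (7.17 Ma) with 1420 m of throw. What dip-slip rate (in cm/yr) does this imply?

0.0593 cm/yr

dip-slip = throw / sin(dip) = 1420 m / sin(19.5°) = 4254 m
rate = 4254 m / 7.17 Ma = 0.000593 m/yr = 0.0593 cm/yr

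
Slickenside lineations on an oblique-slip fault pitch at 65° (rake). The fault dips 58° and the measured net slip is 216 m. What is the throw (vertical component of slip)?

166 m

dip-slip = net slip × sin(rake) = 216 m × sin(65°) = 195.8 m
throw = dip-slip × sin(dip) = 195.8 × sin(58°) = 166 m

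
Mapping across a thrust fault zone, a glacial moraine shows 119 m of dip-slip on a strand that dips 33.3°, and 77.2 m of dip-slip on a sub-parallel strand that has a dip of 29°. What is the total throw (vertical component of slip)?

103 m

throw_A = 119 × sin(33.3°) = 65.33 m
throw_B = 77.2 × sin(29°) = 37.43 m
total = 65.33 + 37.43 = 103 m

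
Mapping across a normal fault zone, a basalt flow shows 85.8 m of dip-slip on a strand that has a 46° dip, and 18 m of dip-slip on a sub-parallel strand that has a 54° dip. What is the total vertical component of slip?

throw_A = 85.8 × sin(46°) = 61.72 m
throw_B = 18 × sin(54°) = 14.56 m
total = 61.72 + 14.56 = 76.3 m

76.3 m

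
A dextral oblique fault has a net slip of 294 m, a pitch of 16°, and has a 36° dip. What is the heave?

65.6 m

dip-slip = net slip × sin(rake) = 294 m × sin(16°) = 81.04 m
heave = dip-slip × cos(dip) = 81.04 × cos(36°) = 65.6 m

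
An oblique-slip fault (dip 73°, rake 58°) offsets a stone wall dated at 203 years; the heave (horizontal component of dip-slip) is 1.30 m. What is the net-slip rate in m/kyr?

25.8 m/kyr

dip-slip = heave / cos(dip) = 1.30 / cos(73°) = 4.446 m
net slip = dip-slip / sin(rake) = 4.446 / sin(58°) = 5.243 m
rate = 5.243 m / 203 years = 0.0258 m/yr = 25.8 m/kyr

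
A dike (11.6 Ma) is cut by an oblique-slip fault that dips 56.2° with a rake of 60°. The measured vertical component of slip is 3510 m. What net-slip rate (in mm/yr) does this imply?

dip-slip = throw / sin(dip) = 3510 / sin(56.2°) = 4224 m
net slip = dip-slip / sin(rake) = 4224 / sin(60°) = 4877 m
rate = 4877 m / 11.6 Ma = 0.000420 m/yr = 0.420 mm/yr

0.420 mm/yr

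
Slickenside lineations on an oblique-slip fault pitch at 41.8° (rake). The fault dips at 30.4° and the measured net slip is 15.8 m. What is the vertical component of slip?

5.33 m

dip-slip = net slip × sin(rake) = 15.8 m × sin(41.8°) = 10.53 m
throw = dip-slip × sin(dip) = 10.53 × sin(30.4°) = 5.33 m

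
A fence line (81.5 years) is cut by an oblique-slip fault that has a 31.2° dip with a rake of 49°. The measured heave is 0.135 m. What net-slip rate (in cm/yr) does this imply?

0.257 cm/yr

dip-slip = heave / cos(dip) = 0.135 / cos(31.2°) = 0.1578 m
net slip = dip-slip / sin(rake) = 0.1578 / sin(49°) = 0.2091 m
rate = 0.2091 m / 81.5 years = 0.00257 m/yr = 0.257 cm/yr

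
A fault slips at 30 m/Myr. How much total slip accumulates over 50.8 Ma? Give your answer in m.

1520 m

slip = rate × time = 30 m/Myr × 50.8 Ma = 1520 m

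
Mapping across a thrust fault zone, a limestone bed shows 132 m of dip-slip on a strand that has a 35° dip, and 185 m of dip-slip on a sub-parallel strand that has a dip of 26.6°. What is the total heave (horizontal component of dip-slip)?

heave_A = 132 × cos(35°) = 108.1 m
heave_B = 185 × cos(26.6°) = 165.4 m
total = 108.1 + 165.4 = 274 m

274 m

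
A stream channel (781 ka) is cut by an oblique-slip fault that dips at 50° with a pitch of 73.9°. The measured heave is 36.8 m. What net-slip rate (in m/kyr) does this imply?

dip-slip = heave / cos(dip) = 36.8 / cos(50°) = 57.25 m
net slip = dip-slip / sin(rake) = 57.25 / sin(73.9°) = 59.59 m
rate = 59.59 m / 781 ka = 0.0000763 m/yr = 0.0763 m/kyr

0.0763 m/kyr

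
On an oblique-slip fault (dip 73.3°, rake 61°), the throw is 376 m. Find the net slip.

449 m

dip-slip = throw / sin(dip) = 376 / sin(73.3°) = 392.6 m
net slip = dip-slip / sin(rake) = 392.6 / sin(61°) = 449 m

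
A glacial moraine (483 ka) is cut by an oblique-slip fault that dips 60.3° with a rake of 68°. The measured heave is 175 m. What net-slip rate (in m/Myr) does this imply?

dip-slip = heave / cos(dip) = 175 / cos(60.3°) = 353.2 m
net slip = dip-slip / sin(rake) = 353.2 / sin(68°) = 380.9 m
rate = 380.9 m / 483 ka = 0.000789 m/yr = 789 m/Myr

789 m/Myr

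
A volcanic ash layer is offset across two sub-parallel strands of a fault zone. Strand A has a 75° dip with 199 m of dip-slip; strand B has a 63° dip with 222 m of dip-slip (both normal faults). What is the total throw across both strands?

throw_A = 199 × sin(75°) = 192.2 m
throw_B = 222 × sin(63°) = 197.8 m
total = 192.2 + 197.8 = 390 m

390 m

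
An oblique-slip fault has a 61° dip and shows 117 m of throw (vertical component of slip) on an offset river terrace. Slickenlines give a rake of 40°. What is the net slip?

208 m

dip-slip = throw / sin(dip) = 117 / sin(61°) = 133.8 m
net slip = dip-slip / sin(rake) = 133.8 / sin(40°) = 208 m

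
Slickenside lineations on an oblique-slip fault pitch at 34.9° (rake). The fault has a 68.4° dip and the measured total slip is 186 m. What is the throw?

dip-slip = net slip × sin(rake) = 186 m × sin(34.9°) = 106.4 m
throw = dip-slip × sin(dip) = 106.4 × sin(68.4°) = 98.9 m

98.9 m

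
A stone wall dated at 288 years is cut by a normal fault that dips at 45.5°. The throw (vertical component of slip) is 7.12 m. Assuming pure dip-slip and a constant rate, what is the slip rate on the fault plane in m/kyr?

34.7 m/kyr

dip-slip = throw / sin(dip) = 7.12 m / sin(45.5°) = 9.982 m
rate = 9.982 m / 288 years = 0.0347 m/yr = 34.7 m/kyr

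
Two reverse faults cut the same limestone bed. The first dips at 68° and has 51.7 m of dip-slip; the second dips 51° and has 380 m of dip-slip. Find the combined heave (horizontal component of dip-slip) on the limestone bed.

heave_A = 51.7 × cos(68°) = 19.37 m
heave_B = 380 × cos(51°) = 239.1 m
total = 19.37 + 239.1 = 259 m

259 m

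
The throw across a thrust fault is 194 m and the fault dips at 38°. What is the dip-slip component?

dip-slip = throw / sin(dip) = 194 / sin(38°) = 315 m

315 m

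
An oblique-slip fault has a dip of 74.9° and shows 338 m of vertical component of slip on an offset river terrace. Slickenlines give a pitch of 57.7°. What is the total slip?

dip-slip = throw / sin(dip) = 338 / sin(74.9°) = 350.1 m
net slip = dip-slip / sin(rake) = 350.1 / sin(57.7°) = 414 m

414 m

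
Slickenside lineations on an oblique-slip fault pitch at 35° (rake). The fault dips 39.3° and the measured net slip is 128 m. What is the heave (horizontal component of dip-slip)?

dip-slip = net slip × sin(rake) = 128 m × sin(35°) = 73.42 m
heave = dip-slip × cos(dip) = 73.42 × cos(39.3°) = 56.8 m

56.8 m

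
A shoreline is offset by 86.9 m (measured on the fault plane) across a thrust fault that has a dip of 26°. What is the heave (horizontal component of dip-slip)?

78.1 m

heave = dip-slip × cos(dip) = 86.9 m × cos(26°) = 78.1 m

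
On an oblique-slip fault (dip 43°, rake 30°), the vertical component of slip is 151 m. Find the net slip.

dip-slip = throw / sin(dip) = 151 / sin(43°) = 221.4 m
net slip = dip-slip / sin(rake) = 221.4 / sin(30°) = 443 m

443 m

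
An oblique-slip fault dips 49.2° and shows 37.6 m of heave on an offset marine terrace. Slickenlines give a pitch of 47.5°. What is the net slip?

78 m

dip-slip = heave / cos(dip) = 37.6 / cos(49.2°) = 57.54 m
net slip = dip-slip / sin(rake) = 57.54 / sin(47.5°) = 78 m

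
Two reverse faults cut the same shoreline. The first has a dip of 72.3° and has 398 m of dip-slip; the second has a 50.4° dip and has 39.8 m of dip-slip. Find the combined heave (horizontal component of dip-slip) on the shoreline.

146 m

heave_A = 398 × cos(72.3°) = 121 m
heave_B = 39.8 × cos(50.4°) = 25.37 m
total = 121 + 25.37 = 146 m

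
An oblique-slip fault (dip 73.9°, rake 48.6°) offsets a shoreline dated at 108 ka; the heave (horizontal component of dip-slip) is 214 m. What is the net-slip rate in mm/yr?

9.53 mm/yr

dip-slip = heave / cos(dip) = 214 / cos(73.9°) = 771.7 m
net slip = dip-slip / sin(rake) = 771.7 / sin(48.6°) = 1029 m
rate = 1029 m / 108 ka = 0.00953 m/yr = 9.53 mm/yr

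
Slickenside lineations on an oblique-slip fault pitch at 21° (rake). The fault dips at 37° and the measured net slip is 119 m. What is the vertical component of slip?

dip-slip = net slip × sin(rake) = 119 m × sin(21°) = 42.65 m
throw = dip-slip × sin(dip) = 42.65 × sin(37°) = 25.7 m

25.7 m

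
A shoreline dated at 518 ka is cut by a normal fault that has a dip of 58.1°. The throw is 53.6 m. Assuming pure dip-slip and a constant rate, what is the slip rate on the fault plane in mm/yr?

0.122 mm/yr

dip-slip = throw / sin(dip) = 53.6 m / sin(58.1°) = 63.14 m
rate = 63.14 m / 518 ka = 0.000122 m/yr = 0.122 mm/yr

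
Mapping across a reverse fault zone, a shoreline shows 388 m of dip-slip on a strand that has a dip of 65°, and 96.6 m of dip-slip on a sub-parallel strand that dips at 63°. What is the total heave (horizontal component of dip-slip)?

heave_A = 388 × cos(65°) = 164 m
heave_B = 96.6 × cos(63°) = 43.86 m
total = 164 + 43.86 = 208 m

208 m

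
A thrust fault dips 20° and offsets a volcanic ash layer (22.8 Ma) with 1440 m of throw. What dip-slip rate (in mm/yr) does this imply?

0.185 mm/yr

dip-slip = throw / sin(dip) = 1440 m / sin(20°) = 4210 m
rate = 4210 m / 22.8 Ma = 0.000185 m/yr = 0.185 mm/yr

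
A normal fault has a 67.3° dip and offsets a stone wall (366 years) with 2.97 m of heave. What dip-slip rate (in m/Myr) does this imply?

dip-slip = heave / cos(dip) = 2.97 m / cos(67.3°) = 7.696 m
rate = 7.696 m / 366 years = 0.0210 m/yr = 21000 m/Myr

21000 m/Myr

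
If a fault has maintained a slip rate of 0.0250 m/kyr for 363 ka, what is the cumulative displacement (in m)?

slip = rate × time = 0.0250 m/kyr × 363 ka = 9.08 m

9.08 m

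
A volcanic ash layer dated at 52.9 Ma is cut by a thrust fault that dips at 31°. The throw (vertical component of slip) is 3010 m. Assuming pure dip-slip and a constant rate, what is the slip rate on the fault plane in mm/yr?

0.110 mm/yr

dip-slip = throw / sin(dip) = 3010 m / sin(31°) = 5844 m
rate = 5844 m / 52.9 Ma = 0.000110 m/yr = 0.110 mm/yr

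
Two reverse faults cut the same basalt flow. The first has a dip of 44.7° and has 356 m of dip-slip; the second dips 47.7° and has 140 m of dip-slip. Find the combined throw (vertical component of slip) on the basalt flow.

354 m

throw_A = 356 × sin(44.7°) = 250.4 m
throw_B = 140 × sin(47.7°) = 103.5 m
total = 250.4 + 103.5 = 354 m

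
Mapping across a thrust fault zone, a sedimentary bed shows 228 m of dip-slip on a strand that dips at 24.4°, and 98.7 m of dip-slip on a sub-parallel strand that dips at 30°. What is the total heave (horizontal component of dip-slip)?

heave_A = 228 × cos(24.4°) = 207.6 m
heave_B = 98.7 × cos(30°) = 85.48 m
total = 207.6 + 85.48 = 293 m

293 m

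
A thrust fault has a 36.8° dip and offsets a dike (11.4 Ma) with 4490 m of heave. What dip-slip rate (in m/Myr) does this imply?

dip-slip = heave / cos(dip) = 4490 m / cos(36.8°) = 5607 m
rate = 5607 m / 11.4 Ma = 0.000492 m/yr = 492 m/Myr

492 m/Myr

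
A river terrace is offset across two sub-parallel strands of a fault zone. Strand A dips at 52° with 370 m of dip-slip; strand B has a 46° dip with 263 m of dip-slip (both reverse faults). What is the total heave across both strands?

heave_A = 370 × cos(52°) = 227.8 m
heave_B = 263 × cos(46°) = 182.7 m
total = 227.8 + 182.7 = 410 m

410 m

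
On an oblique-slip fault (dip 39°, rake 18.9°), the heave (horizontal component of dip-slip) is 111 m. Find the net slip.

441 m

dip-slip = heave / cos(dip) = 111 / cos(39°) = 142.8 m
net slip = dip-slip / sin(rake) = 142.8 / sin(18.9°) = 441 m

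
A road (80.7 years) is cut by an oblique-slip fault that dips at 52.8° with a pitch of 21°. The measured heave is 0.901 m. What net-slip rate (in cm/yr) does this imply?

dip-slip = heave / cos(dip) = 0.901 / cos(52.8°) = 1.490 m
net slip = dip-slip / sin(rake) = 1.490 / sin(21°) = 4.158 m
rate = 4.158 m / 80.7 years = 0.0515 m/yr = 5.15 cm/yr

5.15 cm/yr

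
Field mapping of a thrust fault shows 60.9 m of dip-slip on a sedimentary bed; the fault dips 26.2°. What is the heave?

54.6 m

heave = dip-slip × cos(dip) = 60.9 m × cos(26.2°) = 54.6 m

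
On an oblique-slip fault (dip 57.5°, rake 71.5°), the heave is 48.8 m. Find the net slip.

dip-slip = heave / cos(dip) = 48.8 / cos(57.5°) = 90.82 m
net slip = dip-slip / sin(rake) = 90.82 / sin(71.5°) = 95.8 m

95.8 m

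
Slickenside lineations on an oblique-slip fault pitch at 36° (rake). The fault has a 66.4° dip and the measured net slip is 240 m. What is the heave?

dip-slip = net slip × sin(rake) = 240 m × sin(36°) = 141.1 m
heave = dip-slip × cos(dip) = 141.1 × cos(66.4°) = 56.5 m

56.5 m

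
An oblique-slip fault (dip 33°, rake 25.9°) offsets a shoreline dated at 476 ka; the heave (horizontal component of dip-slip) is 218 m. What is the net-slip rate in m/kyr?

dip-slip = heave / cos(dip) = 218 / cos(33°) = 259.9 m
net slip = dip-slip / sin(rake) = 259.9 / sin(25.9°) = 595.1 m
rate = 595.1 m / 476 ka = 0.00125 m/yr = 1.25 m/kyr

1.25 m/kyr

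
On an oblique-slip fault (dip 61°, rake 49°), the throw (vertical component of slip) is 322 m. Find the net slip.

dip-slip = throw / sin(dip) = 322 / sin(61°) = 368.2 m
net slip = dip-slip / sin(rake) = 368.2 / sin(49°) = 488 m

488 m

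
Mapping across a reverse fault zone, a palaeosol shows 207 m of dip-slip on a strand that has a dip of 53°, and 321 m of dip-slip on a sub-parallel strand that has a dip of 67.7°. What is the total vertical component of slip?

462 m

throw_A = 207 × sin(53°) = 165.3 m
throw_B = 321 × sin(67.7°) = 297 m
total = 165.3 + 297 = 462 m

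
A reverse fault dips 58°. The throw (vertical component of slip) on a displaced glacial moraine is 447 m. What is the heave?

279 m

heave = throw / tan(dip) = 447 / tan(58°) = 279 m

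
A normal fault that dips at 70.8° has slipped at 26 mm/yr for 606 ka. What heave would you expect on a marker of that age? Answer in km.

5.18 km

dip-slip = rate × time = 26 mm/yr × 606 ka = 15760 m
heave = dip-slip × cos(dip) = 15760 × cos(70.8°) = 5180 m = 5.18 km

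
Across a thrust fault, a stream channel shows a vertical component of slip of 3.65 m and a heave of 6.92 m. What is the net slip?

net slip = √(throw² + heave²) = √(3.65² + 6.92²) = 7.82 m

7.82 m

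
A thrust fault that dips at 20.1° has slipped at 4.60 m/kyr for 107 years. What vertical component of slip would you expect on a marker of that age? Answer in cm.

dip-slip = rate × time = 4.60 m/kyr × 107 years = 0.4922 m
throw = dip-slip × sin(dip) = 0.4922 × sin(20.1°) = 0.169 m = 16.9 cm

16.9 cm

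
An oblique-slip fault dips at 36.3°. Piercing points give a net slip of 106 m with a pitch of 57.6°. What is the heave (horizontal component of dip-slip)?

dip-slip = net slip × sin(rake) = 106 m × sin(57.6°) = 89.50 m
heave = dip-slip × cos(dip) = 89.50 × cos(36.3°) = 72.1 m

72.1 m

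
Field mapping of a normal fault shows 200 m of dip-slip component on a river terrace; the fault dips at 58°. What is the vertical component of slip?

170 m

throw = dip-slip × sin(dip) = 200 m × sin(58°) = 170 m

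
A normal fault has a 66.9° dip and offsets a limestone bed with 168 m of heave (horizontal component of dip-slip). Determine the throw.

394 m

throw = heave × tan(dip) = 168 × tan(66.9°) = 394 m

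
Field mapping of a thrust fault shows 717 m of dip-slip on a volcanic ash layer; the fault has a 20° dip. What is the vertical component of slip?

245 m

throw = dip-slip × sin(dip) = 717 m × sin(20°) = 245 m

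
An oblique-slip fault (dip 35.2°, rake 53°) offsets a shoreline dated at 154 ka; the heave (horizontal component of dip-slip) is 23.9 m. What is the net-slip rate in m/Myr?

dip-slip = heave / cos(dip) = 23.9 / cos(35.2°) = 29.25 m
net slip = dip-slip / sin(rake) = 29.25 / sin(53°) = 36.62 m
rate = 36.62 m / 154 ka = 0.000238 m/yr = 238 m/Myr

238 m/Myr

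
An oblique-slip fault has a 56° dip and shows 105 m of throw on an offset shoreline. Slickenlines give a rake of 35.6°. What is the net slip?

218 m

dip-slip = throw / sin(dip) = 105 / sin(56°) = 126.7 m
net slip = dip-slip / sin(rake) = 126.7 / sin(35.6°) = 218 m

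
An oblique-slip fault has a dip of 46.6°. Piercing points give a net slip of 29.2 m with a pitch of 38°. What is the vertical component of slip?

dip-slip = net slip × sin(rake) = 29.2 m × sin(38°) = 17.98 m
throw = dip-slip × sin(dip) = 17.98 × sin(46.6°) = 13.1 m

13.1 m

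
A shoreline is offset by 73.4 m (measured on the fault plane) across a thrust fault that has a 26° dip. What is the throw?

throw = dip-slip × sin(dip) = 73.4 m × sin(26°) = 32.2 m

32.2 m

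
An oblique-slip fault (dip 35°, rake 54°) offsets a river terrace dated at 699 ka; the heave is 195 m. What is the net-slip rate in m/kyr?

dip-slip = heave / cos(dip) = 195 / cos(35°) = 238.1 m
net slip = dip-slip / sin(rake) = 238.1 / sin(54°) = 294.2 m
rate = 294.2 m / 699 ka = 0.000421 m/yr = 0.421 m/kyr

0.421 m/kyr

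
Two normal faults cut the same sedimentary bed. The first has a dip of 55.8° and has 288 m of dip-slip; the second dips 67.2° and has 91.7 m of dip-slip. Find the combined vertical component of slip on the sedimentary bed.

throw_A = 288 × sin(55.8°) = 238.2 m
throw_B = 91.7 × sin(67.2°) = 84.53 m
total = 238.2 + 84.53 = 323 m

323 m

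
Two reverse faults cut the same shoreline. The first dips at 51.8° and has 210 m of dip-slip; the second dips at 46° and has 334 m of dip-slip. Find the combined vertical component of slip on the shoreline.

throw_A = 210 × sin(51.8°) = 165 m
throw_B = 334 × sin(46°) = 240.3 m
total = 165 + 240.3 = 405 m

405 m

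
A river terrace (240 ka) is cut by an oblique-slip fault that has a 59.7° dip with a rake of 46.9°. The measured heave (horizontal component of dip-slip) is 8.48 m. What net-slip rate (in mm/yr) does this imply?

0.0959 mm/yr

dip-slip = heave / cos(dip) = 8.48 / cos(59.7°) = 16.81 m
net slip = dip-slip / sin(rake) = 16.81 / sin(46.9°) = 23.02 m
rate = 23.02 m / 240 ka = 0.0000959 m/yr = 0.0959 mm/yr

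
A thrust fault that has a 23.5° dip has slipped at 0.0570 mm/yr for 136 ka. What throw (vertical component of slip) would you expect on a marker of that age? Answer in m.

dip-slip = rate × time = 0.0570 mm/yr × 136 ka = 7.752 m
throw = dip-slip × sin(dip) = 7.752 × sin(23.5°) = 3.09 m

3.09 m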